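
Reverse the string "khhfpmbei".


Input: khhfpmbei
Reading characters right to left:
  Position 8: 'i'
  Position 7: 'e'
  Position 6: 'b'
  Position 5: 'm'
  Position 4: 'p'
  Position 3: 'f'
  Position 2: 'h'
  Position 1: 'h'
  Position 0: 'k'
Reversed: iebmpfhhk

iebmpfhhk


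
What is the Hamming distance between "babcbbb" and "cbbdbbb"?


Comparing "babcbbb" and "cbbdbbb" position by position:
  Position 0: 'b' vs 'c' => differ
  Position 1: 'a' vs 'b' => differ
  Position 2: 'b' vs 'b' => same
  Position 3: 'c' vs 'd' => differ
  Position 4: 'b' vs 'b' => same
  Position 5: 'b' vs 'b' => same
  Position 6: 'b' vs 'b' => same
Total differences (Hamming distance): 3

3


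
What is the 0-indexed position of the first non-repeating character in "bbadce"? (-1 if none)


Input: bbadce
Character frequencies:
  'a': 1
  'b': 2
  'c': 1
  'd': 1
  'e': 1
Scanning left to right for freq == 1:
  Position 0 ('b'): freq=2, skip
  Position 1 ('b'): freq=2, skip
  Position 2 ('a'): unique! => answer = 2

2


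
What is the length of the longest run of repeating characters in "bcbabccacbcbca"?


Input: "bcbabccacbcbca"
Scanning for longest run:
  Position 1 ('c'): new char, reset run to 1
  Position 2 ('b'): new char, reset run to 1
  Position 3 ('a'): new char, reset run to 1
  Position 4 ('b'): new char, reset run to 1
  Position 5 ('c'): new char, reset run to 1
  Position 6 ('c'): continues run of 'c', length=2
  Position 7 ('a'): new char, reset run to 1
  Position 8 ('c'): new char, reset run to 1
  Position 9 ('b'): new char, reset run to 1
  Position 10 ('c'): new char, reset run to 1
  Position 11 ('b'): new char, reset run to 1
  Position 12 ('c'): new char, reset run to 1
  Position 13 ('a'): new char, reset run to 1
Longest run: 'c' with length 2

2


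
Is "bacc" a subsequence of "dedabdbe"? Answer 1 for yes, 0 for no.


Check if "bacc" is a subsequence of "dedabdbe"
Greedy scan:
  Position 0 ('d'): no match needed
  Position 1 ('e'): no match needed
  Position 2 ('d'): no match needed
  Position 3 ('a'): no match needed
  Position 4 ('b'): matches sub[0] = 'b'
  Position 5 ('d'): no match needed
  Position 6 ('b'): no match needed
  Position 7 ('e'): no match needed
Only matched 1/4 characters => not a subsequence

0


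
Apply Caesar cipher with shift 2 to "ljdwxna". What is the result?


Caesar cipher: shift "ljdwxna" by 2
  'l' (pos 11) + 2 = pos 13 = 'n'
  'j' (pos 9) + 2 = pos 11 = 'l'
  'd' (pos 3) + 2 = pos 5 = 'f'
  'w' (pos 22) + 2 = pos 24 = 'y'
  'x' (pos 23) + 2 = pos 25 = 'z'
  'n' (pos 13) + 2 = pos 15 = 'p'
  'a' (pos 0) + 2 = pos 2 = 'c'
Result: nlfyzpc

nlfyzpc


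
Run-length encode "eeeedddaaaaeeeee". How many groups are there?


Input: eeeedddaaaaeeeee
Scanning for consecutive runs:
  Group 1: 'e' x 4 (positions 0-3)
  Group 2: 'd' x 3 (positions 4-6)
  Group 3: 'a' x 4 (positions 7-10)
  Group 4: 'e' x 5 (positions 11-15)
Total groups: 4

4


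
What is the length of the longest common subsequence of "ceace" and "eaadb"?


LCS of "ceace" and "eaadb"
DP table:
           e    a    a    d    b
      0    0    0    0    0    0
  c   0    0    0    0    0    0
  e   0    1    1    1    1    1
  a   0    1    2    2    2    2
  c   0    1    2    2    2    2
  e   0    1    2    2    2    2
LCS length = dp[5][5] = 2

2


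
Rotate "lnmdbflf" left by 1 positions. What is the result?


Input: "lnmdbflf", rotate left by 1
First 1 characters: "l"
Remaining characters: "nmdbflf"
Concatenate remaining + first: "nmdbflf" + "l" = "nmdbflfl"

nmdbflfl


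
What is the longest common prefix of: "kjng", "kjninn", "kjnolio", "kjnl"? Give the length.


Words: kjng, kjninn, kjnolio, kjnl
  Position 0: all 'k' => match
  Position 1: all 'j' => match
  Position 2: all 'n' => match
  Position 3: ('g', 'i', 'o', 'l') => mismatch, stop
LCP = "kjn" (length 3)

3


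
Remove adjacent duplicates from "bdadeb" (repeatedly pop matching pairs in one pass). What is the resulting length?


Input: bdadeb
Stack-based adjacent duplicate removal:
  Read 'b': push. Stack: b
  Read 'd': push. Stack: bd
  Read 'a': push. Stack: bda
  Read 'd': push. Stack: bdad
  Read 'e': push. Stack: bdade
  Read 'b': push. Stack: bdadeb
Final stack: "bdadeb" (length 6)

6


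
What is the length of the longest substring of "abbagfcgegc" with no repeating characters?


Input: "abbagfcgegc"
Sliding window (track last position of each char):
  Position 0 ('a'): window [0,0] length 1 -- new best
  Position 1 ('b'): window [0,1] length 2 -- new best
  Position 2 ('b'): repeat (last at 1), move window start to 2
  Position 2 ('b'): window [2,2] length 1
  Position 3 ('a'): window [2,3] length 2
  Position 4 ('g'): window [2,4] length 3 -- new best
  Position 5 ('f'): window [2,5] length 4 -- new best
  Position 6 ('c'): window [2,6] length 5 -- new best
  Position 7 ('g'): repeat (last at 4), move window start to 5
  Position 7 ('g'): window [5,7] length 3
  Position 8 ('e'): window [5,8] length 4
  Position 9 ('g'): repeat (last at 7), move window start to 8
  Position 9 ('g'): window [8,9] length 2
  Position 10 ('c'): window [8,10] length 3
Longest substring with no repeats: "bagfc" with length 5

5


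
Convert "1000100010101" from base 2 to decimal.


Input: "1000100010101" in base 2
Positional expansion:
  Digit '1' (value 1) x 2^12 = 4096
  Digit '0' (value 0) x 2^11 = 0
  Digit '0' (value 0) x 2^10 = 0
  Digit '0' (value 0) x 2^9 = 0
  Digit '1' (value 1) x 2^8 = 256
  Digit '0' (value 0) x 2^7 = 0
  Digit '0' (value 0) x 2^6 = 0
  Digit '0' (value 0) x 2^5 = 0
  Digit '1' (value 1) x 2^4 = 16
  Digit '0' (value 0) x 2^3 = 0
  Digit '1' (value 1) x 2^2 = 4
  Digit '0' (value 0) x 2^1 = 0
  Digit '1' (value 1) x 2^0 = 1
Sum = 4373

4373


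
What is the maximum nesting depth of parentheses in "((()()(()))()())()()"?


Input: "((()()(()))()())()()"
Tracking depth:
  Position 0 '(': depth becomes 1
  Position 1 '(': depth becomes 2
  Position 2 '(': depth becomes 3
  Position 3 ')': depth becomes 2
  Position 4 '(': depth becomes 3
  Position 5 ')': depth becomes 2
  Position 6 '(': depth becomes 3
  Position 7 '(': depth becomes 4
  Position 8 ')': depth becomes 3
  Position 9 ')': depth becomes 2
  Position 10 ')': depth becomes 1
  Position 11 '(': depth becomes 2
  Position 12 ')': depth becomes 1
  Position 13 '(': depth becomes 2
  Position 14 ')': depth becomes 1
  Position 15 ')': depth becomes 0
  Position 16 '(': depth becomes 1
  Position 17 ')': depth becomes 0
  Position 18 '(': depth becomes 1
  Position 19 ')': depth becomes 0
Maximum depth reached: 4

4


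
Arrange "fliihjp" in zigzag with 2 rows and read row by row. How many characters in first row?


Zigzag "fliihjp" into 2 rows:
Placing characters:
  'f' => row 0
  'l' => row 1
  'i' => row 0
  'i' => row 1
  'h' => row 0
  'j' => row 1
  'p' => row 0
Rows:
  Row 0: "fihp"
  Row 1: "lij"
First row length: 4

4


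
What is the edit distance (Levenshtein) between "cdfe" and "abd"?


Computing edit distance: "cdfe" -> "abd"
DP table:
           a    b    d
      0    1    2    3
  c   1    1    2    3
  d   2    2    2    2
  f   3    3    3    3
  e   4    4    4    4
Edit distance = dp[4][3] = 4

4


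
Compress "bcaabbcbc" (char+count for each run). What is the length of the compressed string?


Input: bcaabbcbc
Runs:
  'b' x 1 => "b1"
  'c' x 1 => "c1"
  'a' x 2 => "a2"
  'b' x 2 => "b2"
  'c' x 1 => "c1"
  'b' x 1 => "b1"
  'c' x 1 => "c1"
Compressed: "b1c1a2b2c1b1c1"
Compressed length: 14

14


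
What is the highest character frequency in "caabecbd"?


Input: caabecbd
Character counts:
  'a': 2
  'b': 2
  'c': 2
  'd': 1
  'e': 1
Maximum frequency: 2

2


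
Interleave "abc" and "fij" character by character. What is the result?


Interleaving "abc" and "fij":
  Position 0: 'a' from first, 'f' from second => "af"
  Position 1: 'b' from first, 'i' from second => "bi"
  Position 2: 'c' from first, 'j' from second => "cj"
Result: afbicj

afbicj


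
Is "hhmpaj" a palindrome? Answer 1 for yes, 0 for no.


Input: hhmpaj
Reversed: japmhh
  Compare pos 0 ('h') with pos 5 ('j'): MISMATCH
  Compare pos 1 ('h') with pos 4 ('a'): MISMATCH
  Compare pos 2 ('m') with pos 3 ('p'): MISMATCH
Result: not a palindrome

0


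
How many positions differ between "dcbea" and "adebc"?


Comparing "dcbea" and "adebc" position by position:
  Position 0: 'd' vs 'a' => DIFFER
  Position 1: 'c' vs 'd' => DIFFER
  Position 2: 'b' vs 'e' => DIFFER
  Position 3: 'e' vs 'b' => DIFFER
  Position 4: 'a' vs 'c' => DIFFER
Positions that differ: 5

5


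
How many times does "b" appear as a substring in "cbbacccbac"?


Searching for "b" in "cbbacccbac"
Scanning each position:
  Position 0: "c" => no
  Position 1: "b" => MATCH
  Position 2: "b" => MATCH
  Position 3: "a" => no
  Position 4: "c" => no
  Position 5: "c" => no
  Position 6: "c" => no
  Position 7: "b" => MATCH
  Position 8: "a" => no
  Position 9: "c" => no
Total occurrences: 3

3


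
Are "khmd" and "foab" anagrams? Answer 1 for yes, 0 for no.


Strings: "khmd", "foab"
Sorted first:  dhkm
Sorted second: abfo
Differ at position 0: 'd' vs 'a' => not anagrams

0


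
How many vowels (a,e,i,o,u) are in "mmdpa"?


Input: mmdpa
Checking each character:
  'm' at position 0: consonant
  'm' at position 1: consonant
  'd' at position 2: consonant
  'p' at position 3: consonant
  'a' at position 4: vowel (running total: 1)
Total vowels: 1

1


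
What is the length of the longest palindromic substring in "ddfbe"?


Input: "ddfbe"
Checking substrings for palindromes:
  [0:2] "dd" (len 2) => palindrome
Longest palindromic substring: "dd" with length 2

2


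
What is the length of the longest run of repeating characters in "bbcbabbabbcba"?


Input: "bbcbabbabbcba"
Scanning for longest run:
  Position 1 ('b'): continues run of 'b', length=2
  Position 2 ('c'): new char, reset run to 1
  Position 3 ('b'): new char, reset run to 1
  Position 4 ('a'): new char, reset run to 1
  Position 5 ('b'): new char, reset run to 1
  Position 6 ('b'): continues run of 'b', length=2
  Position 7 ('a'): new char, reset run to 1
  Position 8 ('b'): new char, reset run to 1
  Position 9 ('b'): continues run of 'b', length=2
  Position 10 ('c'): new char, reset run to 1
  Position 11 ('b'): new char, reset run to 1
  Position 12 ('a'): new char, reset run to 1
Longest run: 'b' with length 2

2


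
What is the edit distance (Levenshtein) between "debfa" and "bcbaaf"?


Computing edit distance: "debfa" -> "bcbaaf"
DP table:
           b    c    b    a    a    f
      0    1    2    3    4    5    6
  d   1    1    2    3    4    5    6
  e   2    2    2    3    4    5    6
  b   3    2    3    2    3    4    5
  f   4    3    3    3    3    4    4
  a   5    4    4    4    3    3    4
Edit distance = dp[5][6] = 4

4


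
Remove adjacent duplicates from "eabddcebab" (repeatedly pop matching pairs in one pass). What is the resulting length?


Input: eabddcebab
Stack-based adjacent duplicate removal:
  Read 'e': push. Stack: e
  Read 'a': push. Stack: ea
  Read 'b': push. Stack: eab
  Read 'd': push. Stack: eabd
  Read 'd': matches stack top 'd' => pop. Stack: eab
  Read 'c': push. Stack: eabc
  Read 'e': push. Stack: eabce
  Read 'b': push. Stack: eabceb
  Read 'a': push. Stack: eabceba
  Read 'b': push. Stack: eabcebab
Final stack: "eabcebab" (length 8)

8


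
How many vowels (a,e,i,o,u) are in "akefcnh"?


Input: akefcnh
Checking each character:
  'a' at position 0: vowel (running total: 1)
  'k' at position 1: consonant
  'e' at position 2: vowel (running total: 2)
  'f' at position 3: consonant
  'c' at position 4: consonant
  'n' at position 5: consonant
  'h' at position 6: consonant
Total vowels: 2

2


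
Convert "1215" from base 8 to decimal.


Input: "1215" in base 8
Positional expansion:
  Digit '1' (value 1) x 8^3 = 512
  Digit '2' (value 2) x 8^2 = 128
  Digit '1' (value 1) x 8^1 = 8
  Digit '5' (value 5) x 8^0 = 5
Sum = 653

653


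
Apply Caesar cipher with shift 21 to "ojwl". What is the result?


Caesar cipher: shift "ojwl" by 21
  'o' (pos 14) + 21 = pos 9 = 'j'
  'j' (pos 9) + 21 = pos 4 = 'e'
  'w' (pos 22) + 21 = pos 17 = 'r'
  'l' (pos 11) + 21 = pos 6 = 'g'
Result: jerg

jerg


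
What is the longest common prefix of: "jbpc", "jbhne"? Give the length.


Words: jbpc, jbhne
  Position 0: all 'j' => match
  Position 1: all 'b' => match
  Position 2: ('p', 'h') => mismatch, stop
LCP = "jb" (length 2)

2


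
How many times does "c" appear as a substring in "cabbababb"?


Searching for "c" in "cabbababb"
Scanning each position:
  Position 0: "c" => MATCH
  Position 1: "a" => no
  Position 2: "b" => no
  Position 3: "b" => no
  Position 4: "a" => no
  Position 5: "b" => no
  Position 6: "a" => no
  Position 7: "b" => no
  Position 8: "b" => no
Total occurrences: 1

1


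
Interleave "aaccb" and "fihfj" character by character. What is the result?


Interleaving "aaccb" and "fihfj":
  Position 0: 'a' from first, 'f' from second => "af"
  Position 1: 'a' from first, 'i' from second => "ai"
  Position 2: 'c' from first, 'h' from second => "ch"
  Position 3: 'c' from first, 'f' from second => "cf"
  Position 4: 'b' from first, 'j' from second => "bj"
Result: afaichcfbj

afaichcfbj


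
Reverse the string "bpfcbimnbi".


Input: bpfcbimnbi
Reading characters right to left:
  Position 9: 'i'
  Position 8: 'b'
  Position 7: 'n'
  Position 6: 'm'
  Position 5: 'i'
  Position 4: 'b'
  Position 3: 'c'
  Position 2: 'f'
  Position 1: 'p'
  Position 0: 'b'
Reversed: ibnmibcfpb

ibnmibcfpb


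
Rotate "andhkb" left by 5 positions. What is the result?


Input: "andhkb", rotate left by 5
First 5 characters: "andhk"
Remaining characters: "b"
Concatenate remaining + first: "b" + "andhk" = "bandhk"

bandhk


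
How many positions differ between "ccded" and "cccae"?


Comparing "ccded" and "cccae" position by position:
  Position 0: 'c' vs 'c' => same
  Position 1: 'c' vs 'c' => same
  Position 2: 'd' vs 'c' => DIFFER
  Position 3: 'e' vs 'a' => DIFFER
  Position 4: 'd' vs 'e' => DIFFER
Positions that differ: 3

3


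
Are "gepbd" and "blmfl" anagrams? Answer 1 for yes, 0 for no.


Strings: "gepbd", "blmfl"
Sorted first:  bdegp
Sorted second: bfllm
Differ at position 1: 'd' vs 'f' => not anagrams

0


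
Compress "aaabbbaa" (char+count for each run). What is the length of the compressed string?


Input: aaabbbaa
Runs:
  'a' x 3 => "a3"
  'b' x 3 => "b3"
  'a' x 2 => "a2"
Compressed: "a3b3a2"
Compressed length: 6

6


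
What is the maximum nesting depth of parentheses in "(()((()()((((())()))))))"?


Input: "(()((()()((((())()))))))"
Tracking depth:
  Position 0 '(': depth becomes 1
  Position 1 '(': depth becomes 2
  Position 2 ')': depth becomes 1
  Position 3 '(': depth becomes 2
  Position 4 '(': depth becomes 3
  Position 5 '(': depth becomes 4
  Position 6 ')': depth becomes 3
  Position 7 '(': depth becomes 4
  Position 8 ')': depth becomes 3
  Position 9 '(': depth becomes 4
  Position 10 '(': depth becomes 5
  Position 11 '(': depth becomes 6
  Position 12 '(': depth becomes 7
  Position 13 '(': depth becomes 8
  Position 14 ')': depth becomes 7
  Position 15 ')': depth becomes 6
  Position 16 '(': depth becomes 7
  Position 17 ')': depth becomes 6
  Position 18 ')': depth becomes 5
  Position 19 ')': depth becomes 4
  Position 20 ')': depth becomes 3
  Position 21 ')': depth becomes 2
  Position 22 ')': depth becomes 1
  Position 23 ')': depth becomes 0
Maximum depth reached: 8

8


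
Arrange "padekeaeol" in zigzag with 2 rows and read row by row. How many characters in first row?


Zigzag "padekeaeol" into 2 rows:
Placing characters:
  'p' => row 0
  'a' => row 1
  'd' => row 0
  'e' => row 1
  'k' => row 0
  'e' => row 1
  'a' => row 0
  'e' => row 1
  'o' => row 0
  'l' => row 1
Rows:
  Row 0: "pdkao"
  Row 1: "aeeel"
First row length: 5

5


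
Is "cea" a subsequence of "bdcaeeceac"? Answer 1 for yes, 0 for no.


Check if "cea" is a subsequence of "bdcaeeceac"
Greedy scan:
  Position 0 ('b'): no match needed
  Position 1 ('d'): no match needed
  Position 2 ('c'): matches sub[0] = 'c'
  Position 3 ('a'): no match needed
  Position 4 ('e'): matches sub[1] = 'e'
  Position 5 ('e'): no match needed
  Position 6 ('c'): no match needed
  Position 7 ('e'): no match needed
  Position 8 ('a'): matches sub[2] = 'a'
  Position 9 ('c'): no match needed
All 3 characters matched => is a subsequence

1


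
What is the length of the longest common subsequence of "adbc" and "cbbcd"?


LCS of "adbc" and "cbbcd"
DP table:
           c    b    b    c    d
      0    0    0    0    0    0
  a   0    0    0    0    0    0
  d   0    0    0    0    0    1
  b   0    0    1    1    1    1
  c   0    1    1    1    2    2
LCS length = dp[4][5] = 2

2


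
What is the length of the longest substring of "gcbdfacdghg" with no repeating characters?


Input: "gcbdfacdghg"
Sliding window (track last position of each char):
  Position 0 ('g'): window [0,0] length 1 -- new best
  Position 1 ('c'): window [0,1] length 2 -- new best
  Position 2 ('b'): window [0,2] length 3 -- new best
  Position 3 ('d'): window [0,3] length 4 -- new best
  Position 4 ('f'): window [0,4] length 5 -- new best
  Position 5 ('a'): window [0,5] length 6 -- new best
  Position 6 ('c'): repeat (last at 1), move window start to 2
  Position 6 ('c'): window [2,6] length 5
  Position 7 ('d'): repeat (last at 3), move window start to 4
  Position 7 ('d'): window [4,7] length 4
  Position 8 ('g'): window [4,8] length 5
  Position 9 ('h'): window [4,9] length 6
  Position 10 ('g'): repeat (last at 8), move window start to 9
  Position 10 ('g'): window [9,10] length 2
Longest substring with no repeats: "gcbdfa" with length 6

6


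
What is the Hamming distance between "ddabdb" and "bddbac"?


Comparing "ddabdb" and "bddbac" position by position:
  Position 0: 'd' vs 'b' => differ
  Position 1: 'd' vs 'd' => same
  Position 2: 'a' vs 'd' => differ
  Position 3: 'b' vs 'b' => same
  Position 4: 'd' vs 'a' => differ
  Position 5: 'b' vs 'c' => differ
Total differences (Hamming distance): 4

4


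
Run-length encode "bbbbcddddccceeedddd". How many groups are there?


Input: bbbbcddddccceeedddd
Scanning for consecutive runs:
  Group 1: 'b' x 4 (positions 0-3)
  Group 2: 'c' x 1 (positions 4-4)
  Group 3: 'd' x 4 (positions 5-8)
  Group 4: 'c' x 3 (positions 9-11)
  Group 5: 'e' x 3 (positions 12-14)
  Group 6: 'd' x 4 (positions 15-18)
Total groups: 6

6


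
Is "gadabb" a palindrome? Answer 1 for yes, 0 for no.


Input: gadabb
Reversed: bbadag
  Compare pos 0 ('g') with pos 5 ('b'): MISMATCH
  Compare pos 1 ('a') with pos 4 ('b'): MISMATCH
  Compare pos 2 ('d') with pos 3 ('a'): MISMATCH
Result: not a palindrome

0


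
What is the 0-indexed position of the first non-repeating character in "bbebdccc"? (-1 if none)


Input: bbebdccc
Character frequencies:
  'b': 3
  'c': 3
  'd': 1
  'e': 1
Scanning left to right for freq == 1:
  Position 0 ('b'): freq=3, skip
  Position 1 ('b'): freq=3, skip
  Position 2 ('e'): unique! => answer = 2

2


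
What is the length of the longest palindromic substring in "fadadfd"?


Input: "fadadfd"
Checking substrings for palindromes:
  [1:4] "ada" (len 3) => palindrome
  [2:5] "dad" (len 3) => palindrome
  [4:7] "dfd" (len 3) => palindrome
Longest palindromic substring: "ada" with length 3

3


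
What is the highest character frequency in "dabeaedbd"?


Input: dabeaedbd
Character counts:
  'a': 2
  'b': 2
  'd': 3
  'e': 2
Maximum frequency: 3

3


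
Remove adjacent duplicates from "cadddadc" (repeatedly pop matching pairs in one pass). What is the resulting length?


Input: cadddadc
Stack-based adjacent duplicate removal:
  Read 'c': push. Stack: c
  Read 'a': push. Stack: ca
  Read 'd': push. Stack: cad
  Read 'd': matches stack top 'd' => pop. Stack: ca
  Read 'd': push. Stack: cad
  Read 'a': push. Stack: cada
  Read 'd': push. Stack: cadad
  Read 'c': push. Stack: cadadc
Final stack: "cadadc" (length 6)

6


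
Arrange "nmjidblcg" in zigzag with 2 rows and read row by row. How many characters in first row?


Zigzag "nmjidblcg" into 2 rows:
Placing characters:
  'n' => row 0
  'm' => row 1
  'j' => row 0
  'i' => row 1
  'd' => row 0
  'b' => row 1
  'l' => row 0
  'c' => row 1
  'g' => row 0
Rows:
  Row 0: "njdlg"
  Row 1: "mibc"
First row length: 5

5


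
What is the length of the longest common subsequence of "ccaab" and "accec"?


LCS of "ccaab" and "accec"
DP table:
           a    c    c    e    c
      0    0    0    0    0    0
  c   0    0    1    1    1    1
  c   0    0    1    2    2    2
  a   0    1    1    2    2    2
  a   0    1    1    2    2    2
  b   0    1    1    2    2    2
LCS length = dp[5][5] = 2

2


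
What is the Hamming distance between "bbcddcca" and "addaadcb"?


Comparing "bbcddcca" and "addaadcb" position by position:
  Position 0: 'b' vs 'a' => differ
  Position 1: 'b' vs 'd' => differ
  Position 2: 'c' vs 'd' => differ
  Position 3: 'd' vs 'a' => differ
  Position 4: 'd' vs 'a' => differ
  Position 5: 'c' vs 'd' => differ
  Position 6: 'c' vs 'c' => same
  Position 7: 'a' vs 'b' => differ
Total differences (Hamming distance): 7

7


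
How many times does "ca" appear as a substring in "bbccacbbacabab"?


Searching for "ca" in "bbccacbbacabab"
Scanning each position:
  Position 0: "bb" => no
  Position 1: "bc" => no
  Position 2: "cc" => no
  Position 3: "ca" => MATCH
  Position 4: "ac" => no
  Position 5: "cb" => no
  Position 6: "bb" => no
  Position 7: "ba" => no
  Position 8: "ac" => no
  Position 9: "ca" => MATCH
  Position 10: "ab" => no
  Position 11: "ba" => no
  Position 12: "ab" => no
Total occurrences: 2

2


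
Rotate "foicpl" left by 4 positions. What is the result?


Input: "foicpl", rotate left by 4
First 4 characters: "foic"
Remaining characters: "pl"
Concatenate remaining + first: "pl" + "foic" = "plfoic"

plfoic


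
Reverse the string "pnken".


Input: pnken
Reading characters right to left:
  Position 4: 'n'
  Position 3: 'e'
  Position 2: 'k'
  Position 1: 'n'
  Position 0: 'p'
Reversed: neknp

neknp


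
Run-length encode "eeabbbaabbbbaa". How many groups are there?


Input: eeabbbaabbbbaa
Scanning for consecutive runs:
  Group 1: 'e' x 2 (positions 0-1)
  Group 2: 'a' x 1 (positions 2-2)
  Group 3: 'b' x 3 (positions 3-5)
  Group 4: 'a' x 2 (positions 6-7)
  Group 5: 'b' x 4 (positions 8-11)
  Group 6: 'a' x 2 (positions 12-13)
Total groups: 6

6


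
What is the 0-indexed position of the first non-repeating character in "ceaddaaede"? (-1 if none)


Input: ceaddaaede
Character frequencies:
  'a': 3
  'c': 1
  'd': 3
  'e': 3
Scanning left to right for freq == 1:
  Position 0 ('c'): unique! => answer = 0

0


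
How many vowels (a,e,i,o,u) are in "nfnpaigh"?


Input: nfnpaigh
Checking each character:
  'n' at position 0: consonant
  'f' at position 1: consonant
  'n' at position 2: consonant
  'p' at position 3: consonant
  'a' at position 4: vowel (running total: 1)
  'i' at position 5: vowel (running total: 2)
  'g' at position 6: consonant
  'h' at position 7: consonant
Total vowels: 2

2


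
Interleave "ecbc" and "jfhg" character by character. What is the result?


Interleaving "ecbc" and "jfhg":
  Position 0: 'e' from first, 'j' from second => "ej"
  Position 1: 'c' from first, 'f' from second => "cf"
  Position 2: 'b' from first, 'h' from second => "bh"
  Position 3: 'c' from first, 'g' from second => "cg"
Result: ejcfbhcg

ejcfbhcg


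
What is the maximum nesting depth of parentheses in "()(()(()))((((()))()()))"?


Input: "()(()(()))((((()))()()))"
Tracking depth:
  Position 0 '(': depth becomes 1
  Position 1 ')': depth becomes 0
  Position 2 '(': depth becomes 1
  Position 3 '(': depth becomes 2
  Position 4 ')': depth becomes 1
  Position 5 '(': depth becomes 2
  Position 6 '(': depth becomes 3
  Position 7 ')': depth becomes 2
  Position 8 ')': depth becomes 1
  Position 9 ')': depth becomes 0
  Position 10 '(': depth becomes 1
  Position 11 '(': depth becomes 2
  Position 12 '(': depth becomes 3
  Position 13 '(': depth becomes 4
  Position 14 '(': depth becomes 5
  Position 15 ')': depth becomes 4
  Position 16 ')': depth becomes 3
  Position 17 ')': depth becomes 2
  Position 18 '(': depth becomes 3
  Position 19 ')': depth becomes 2
  Position 20 '(': depth becomes 3
  Position 21 ')': depth becomes 2
  Position 22 ')': depth becomes 1
  Position 23 ')': depth becomes 0
Maximum depth reached: 5

5


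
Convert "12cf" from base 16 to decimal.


Input: "12cf" in base 16
Positional expansion:
  Digit '1' (value 1) x 16^3 = 4096
  Digit '2' (value 2) x 16^2 = 512
  Digit 'c' (value 12) x 16^1 = 192
  Digit 'f' (value 15) x 16^0 = 15
Sum = 4815

4815


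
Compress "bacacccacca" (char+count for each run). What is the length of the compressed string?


Input: bacacccacca
Runs:
  'b' x 1 => "b1"
  'a' x 1 => "a1"
  'c' x 1 => "c1"
  'a' x 1 => "a1"
  'c' x 3 => "c3"
  'a' x 1 => "a1"
  'c' x 2 => "c2"
  'a' x 1 => "a1"
Compressed: "b1a1c1a1c3a1c2a1"
Compressed length: 16

16


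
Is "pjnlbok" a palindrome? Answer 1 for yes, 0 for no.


Input: pjnlbok
Reversed: koblnjp
  Compare pos 0 ('p') with pos 6 ('k'): MISMATCH
  Compare pos 1 ('j') with pos 5 ('o'): MISMATCH
  Compare pos 2 ('n') with pos 4 ('b'): MISMATCH
Result: not a palindrome

0


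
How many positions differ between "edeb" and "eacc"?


Comparing "edeb" and "eacc" position by position:
  Position 0: 'e' vs 'e' => same
  Position 1: 'd' vs 'a' => DIFFER
  Position 2: 'e' vs 'c' => DIFFER
  Position 3: 'b' vs 'c' => DIFFER
Positions that differ: 3

3


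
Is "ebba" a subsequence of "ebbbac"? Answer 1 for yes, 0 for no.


Check if "ebba" is a subsequence of "ebbbac"
Greedy scan:
  Position 0 ('e'): matches sub[0] = 'e'
  Position 1 ('b'): matches sub[1] = 'b'
  Position 2 ('b'): matches sub[2] = 'b'
  Position 3 ('b'): no match needed
  Position 4 ('a'): matches sub[3] = 'a'
  Position 5 ('c'): no match needed
All 4 characters matched => is a subsequence

1


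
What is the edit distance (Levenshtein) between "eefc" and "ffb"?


Computing edit distance: "eefc" -> "ffb"
DP table:
           f    f    b
      0    1    2    3
  e   1    1    2    3
  e   2    2    2    3
  f   3    2    2    3
  c   4    3    3    3
Edit distance = dp[4][3] = 3

3


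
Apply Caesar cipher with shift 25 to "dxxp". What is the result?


Caesar cipher: shift "dxxp" by 25
  'd' (pos 3) + 25 = pos 2 = 'c'
  'x' (pos 23) + 25 = pos 22 = 'w'
  'x' (pos 23) + 25 = pos 22 = 'w'
  'p' (pos 15) + 25 = pos 14 = 'o'
Result: cwwo

cwwo


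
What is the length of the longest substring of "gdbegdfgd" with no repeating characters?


Input: "gdbegdfgd"
Sliding window (track last position of each char):
  Position 0 ('g'): window [0,0] length 1 -- new best
  Position 1 ('d'): window [0,1] length 2 -- new best
  Position 2 ('b'): window [0,2] length 3 -- new best
  Position 3 ('e'): window [0,3] length 4 -- new best
  Position 4 ('g'): repeat (last at 0), move window start to 1
  Position 4 ('g'): window [1,4] length 4
  Position 5 ('d'): repeat (last at 1), move window start to 2
  Position 5 ('d'): window [2,5] length 4
  Position 6 ('f'): window [2,6] length 5 -- new best
  Position 7 ('g'): repeat (last at 4), move window start to 5
  Position 7 ('g'): window [5,7] length 3
  Position 8 ('d'): repeat (last at 5), move window start to 6
  Position 8 ('d'): window [6,8] length 3
Longest substring with no repeats: "begdf" with length 5

5


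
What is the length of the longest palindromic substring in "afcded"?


Input: "afcded"
Checking substrings for palindromes:
  [3:6] "ded" (len 3) => palindrome
Longest palindromic substring: "ded" with length 3

3


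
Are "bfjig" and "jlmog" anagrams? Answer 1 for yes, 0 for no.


Strings: "bfjig", "jlmog"
Sorted first:  bfgij
Sorted second: gjlmo
Differ at position 0: 'b' vs 'g' => not anagrams

0


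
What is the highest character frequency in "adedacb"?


Input: adedacb
Character counts:
  'a': 2
  'b': 1
  'c': 1
  'd': 2
  'e': 1
Maximum frequency: 2

2


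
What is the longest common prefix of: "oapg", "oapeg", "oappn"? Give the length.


Words: oapg, oapeg, oappn
  Position 0: all 'o' => match
  Position 1: all 'a' => match
  Position 2: all 'p' => match
  Position 3: ('g', 'e', 'p') => mismatch, stop
LCP = "oap" (length 3)

3


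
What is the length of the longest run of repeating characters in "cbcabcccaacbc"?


Input: "cbcabcccaacbc"
Scanning for longest run:
  Position 1 ('b'): new char, reset run to 1
  Position 2 ('c'): new char, reset run to 1
  Position 3 ('a'): new char, reset run to 1
  Position 4 ('b'): new char, reset run to 1
  Position 5 ('c'): new char, reset run to 1
  Position 6 ('c'): continues run of 'c', length=2
  Position 7 ('c'): continues run of 'c', length=3
  Position 8 ('a'): new char, reset run to 1
  Position 9 ('a'): continues run of 'a', length=2
  Position 10 ('c'): new char, reset run to 1
  Position 11 ('b'): new char, reset run to 1
  Position 12 ('c'): new char, reset run to 1
Longest run: 'c' with length 3

3


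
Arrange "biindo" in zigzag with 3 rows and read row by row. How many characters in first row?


Zigzag "biindo" into 3 rows:
Placing characters:
  'b' => row 0
  'i' => row 1
  'i' => row 2
  'n' => row 1
  'd' => row 0
  'o' => row 1
Rows:
  Row 0: "bd"
  Row 1: "ino"
  Row 2: "i"
First row length: 2

2


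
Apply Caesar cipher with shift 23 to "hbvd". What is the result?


Caesar cipher: shift "hbvd" by 23
  'h' (pos 7) + 23 = pos 4 = 'e'
  'b' (pos 1) + 23 = pos 24 = 'y'
  'v' (pos 21) + 23 = pos 18 = 's'
  'd' (pos 3) + 23 = pos 0 = 'a'
Result: eysa

eysa


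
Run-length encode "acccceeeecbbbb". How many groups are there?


Input: acccceeeecbbbb
Scanning for consecutive runs:
  Group 1: 'a' x 1 (positions 0-0)
  Group 2: 'c' x 4 (positions 1-4)
  Group 3: 'e' x 4 (positions 5-8)
  Group 4: 'c' x 1 (positions 9-9)
  Group 5: 'b' x 4 (positions 10-13)
Total groups: 5

5


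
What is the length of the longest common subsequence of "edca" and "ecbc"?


LCS of "edca" and "ecbc"
DP table:
           e    c    b    c
      0    0    0    0    0
  e   0    1    1    1    1
  d   0    1    1    1    1
  c   0    1    2    2    2
  a   0    1    2    2    2
LCS length = dp[4][4] = 2

2


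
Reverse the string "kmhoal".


Input: kmhoal
Reading characters right to left:
  Position 5: 'l'
  Position 4: 'a'
  Position 3: 'o'
  Position 2: 'h'
  Position 1: 'm'
  Position 0: 'k'
Reversed: laohmk

laohmk


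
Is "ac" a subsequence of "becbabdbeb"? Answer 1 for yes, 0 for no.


Check if "ac" is a subsequence of "becbabdbeb"
Greedy scan:
  Position 0 ('b'): no match needed
  Position 1 ('e'): no match needed
  Position 2 ('c'): no match needed
  Position 3 ('b'): no match needed
  Position 4 ('a'): matches sub[0] = 'a'
  Position 5 ('b'): no match needed
  Position 6 ('d'): no match needed
  Position 7 ('b'): no match needed
  Position 8 ('e'): no match needed
  Position 9 ('b'): no match needed
Only matched 1/2 characters => not a subsequence

0


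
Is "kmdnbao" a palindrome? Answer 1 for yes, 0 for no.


Input: kmdnbao
Reversed: oabndmk
  Compare pos 0 ('k') with pos 6 ('o'): MISMATCH
  Compare pos 1 ('m') with pos 5 ('a'): MISMATCH
  Compare pos 2 ('d') with pos 4 ('b'): MISMATCH
Result: not a palindrome

0


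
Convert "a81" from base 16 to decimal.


Input: "a81" in base 16
Positional expansion:
  Digit 'a' (value 10) x 16^2 = 2560
  Digit '8' (value 8) x 16^1 = 128
  Digit '1' (value 1) x 16^0 = 1
Sum = 2689

2689


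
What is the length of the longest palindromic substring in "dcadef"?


Input: "dcadef"
Checking substrings for palindromes:
  No multi-char palindromic substrings found
Longest palindromic substring: "d" with length 1

1


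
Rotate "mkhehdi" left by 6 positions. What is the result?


Input: "mkhehdi", rotate left by 6
First 6 characters: "mkhehd"
Remaining characters: "i"
Concatenate remaining + first: "i" + "mkhehd" = "imkhehd"

imkhehd


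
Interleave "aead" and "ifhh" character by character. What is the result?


Interleaving "aead" and "ifhh":
  Position 0: 'a' from first, 'i' from second => "ai"
  Position 1: 'e' from first, 'f' from second => "ef"
  Position 2: 'a' from first, 'h' from second => "ah"
  Position 3: 'd' from first, 'h' from second => "dh"
Result: aiefahdh

aiefahdh


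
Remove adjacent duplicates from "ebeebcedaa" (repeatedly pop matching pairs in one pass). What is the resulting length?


Input: ebeebcedaa
Stack-based adjacent duplicate removal:
  Read 'e': push. Stack: e
  Read 'b': push. Stack: eb
  Read 'e': push. Stack: ebe
  Read 'e': matches stack top 'e' => pop. Stack: eb
  Read 'b': matches stack top 'b' => pop. Stack: e
  Read 'c': push. Stack: ec
  Read 'e': push. Stack: ece
  Read 'd': push. Stack: eced
  Read 'a': push. Stack: eceda
  Read 'a': matches stack top 'a' => pop. Stack: eced
Final stack: "eced" (length 4)

4


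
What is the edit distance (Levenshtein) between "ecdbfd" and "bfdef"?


Computing edit distance: "ecdbfd" -> "bfdef"
DP table:
           b    f    d    e    f
      0    1    2    3    4    5
  e   1    1    2    3    3    4
  c   2    2    2    3    4    4
  d   3    3    3    2    3    4
  b   4    3    4    3    3    4
  f   5    4    3    4    4    3
  d   6    5    4    3    4    4
Edit distance = dp[6][5] = 4

4


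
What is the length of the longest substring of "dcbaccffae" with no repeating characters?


Input: "dcbaccffae"
Sliding window (track last position of each char):
  Position 0 ('d'): window [0,0] length 1 -- new best
  Position 1 ('c'): window [0,1] length 2 -- new best
  Position 2 ('b'): window [0,2] length 3 -- new best
  Position 3 ('a'): window [0,3] length 4 -- new best
  Position 4 ('c'): repeat (last at 1), move window start to 2
  Position 4 ('c'): window [2,4] length 3
  Position 5 ('c'): repeat (last at 4), move window start to 5
  Position 5 ('c'): window [5,5] length 1
  Position 6 ('f'): window [5,6] length 2
  Position 7 ('f'): repeat (last at 6), move window start to 7
  Position 7 ('f'): window [7,7] length 1
  Position 8 ('a'): window [7,8] length 2
  Position 9 ('e'): window [7,9] length 3
Longest substring with no repeats: "dcba" with length 4

4


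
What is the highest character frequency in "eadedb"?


Input: eadedb
Character counts:
  'a': 1
  'b': 1
  'd': 2
  'e': 2
Maximum frequency: 2

2


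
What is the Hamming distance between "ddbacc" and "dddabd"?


Comparing "ddbacc" and "dddabd" position by position:
  Position 0: 'd' vs 'd' => same
  Position 1: 'd' vs 'd' => same
  Position 2: 'b' vs 'd' => differ
  Position 3: 'a' vs 'a' => same
  Position 4: 'c' vs 'b' => differ
  Position 5: 'c' vs 'd' => differ
Total differences (Hamming distance): 3

3


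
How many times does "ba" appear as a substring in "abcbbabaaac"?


Searching for "ba" in "abcbbabaaac"
Scanning each position:
  Position 0: "ab" => no
  Position 1: "bc" => no
  Position 2: "cb" => no
  Position 3: "bb" => no
  Position 4: "ba" => MATCH
  Position 5: "ab" => no
  Position 6: "ba" => MATCH
  Position 7: "aa" => no
  Position 8: "aa" => no
  Position 9: "ac" => no
Total occurrences: 2

2


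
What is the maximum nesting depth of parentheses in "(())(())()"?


Input: "(())(())()"
Tracking depth:
  Position 0 '(': depth becomes 1
  Position 1 '(': depth becomes 2
  Position 2 ')': depth becomes 1
  Position 3 ')': depth becomes 0
  Position 4 '(': depth becomes 1
  Position 5 '(': depth becomes 2
  Position 6 ')': depth becomes 1
  Position 7 ')': depth becomes 0
  Position 8 '(': depth becomes 1
  Position 9 ')': depth becomes 0
Maximum depth reached: 2

2


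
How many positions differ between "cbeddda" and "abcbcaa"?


Comparing "cbeddda" and "abcbcaa" position by position:
  Position 0: 'c' vs 'a' => DIFFER
  Position 1: 'b' vs 'b' => same
  Position 2: 'e' vs 'c' => DIFFER
  Position 3: 'd' vs 'b' => DIFFER
  Position 4: 'd' vs 'c' => DIFFER
  Position 5: 'd' vs 'a' => DIFFER
  Position 6: 'a' vs 'a' => same
Positions that differ: 5

5


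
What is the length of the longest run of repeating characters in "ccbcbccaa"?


Input: "ccbcbccaa"
Scanning for longest run:
  Position 1 ('c'): continues run of 'c', length=2
  Position 2 ('b'): new char, reset run to 1
  Position 3 ('c'): new char, reset run to 1
  Position 4 ('b'): new char, reset run to 1
  Position 5 ('c'): new char, reset run to 1
  Position 6 ('c'): continues run of 'c', length=2
  Position 7 ('a'): new char, reset run to 1
  Position 8 ('a'): continues run of 'a', length=2
Longest run: 'c' with length 2

2


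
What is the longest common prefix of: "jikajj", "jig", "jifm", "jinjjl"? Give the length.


Words: jikajj, jig, jifm, jinjjl
  Position 0: all 'j' => match
  Position 1: all 'i' => match
  Position 2: ('k', 'g', 'f', 'n') => mismatch, stop
LCP = "ji" (length 2)

2


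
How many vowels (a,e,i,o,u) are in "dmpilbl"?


Input: dmpilbl
Checking each character:
  'd' at position 0: consonant
  'm' at position 1: consonant
  'p' at position 2: consonant
  'i' at position 3: vowel (running total: 1)
  'l' at position 4: consonant
  'b' at position 5: consonant
  'l' at position 6: consonant
Total vowels: 1

1


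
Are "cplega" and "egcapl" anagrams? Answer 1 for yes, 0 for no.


Strings: "cplega", "egcapl"
Sorted first:  aceglp
Sorted second: aceglp
Sorted forms match => anagrams

1


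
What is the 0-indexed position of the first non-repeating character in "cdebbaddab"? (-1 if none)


Input: cdebbaddab
Character frequencies:
  'a': 2
  'b': 3
  'c': 1
  'd': 3
  'e': 1
Scanning left to right for freq == 1:
  Position 0 ('c'): unique! => answer = 0

0


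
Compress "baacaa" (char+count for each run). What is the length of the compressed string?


Input: baacaa
Runs:
  'b' x 1 => "b1"
  'a' x 2 => "a2"
  'c' x 1 => "c1"
  'a' x 2 => "a2"
Compressed: "b1a2c1a2"
Compressed length: 8

8


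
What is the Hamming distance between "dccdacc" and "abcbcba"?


Comparing "dccdacc" and "abcbcba" position by position:
  Position 0: 'd' vs 'a' => differ
  Position 1: 'c' vs 'b' => differ
  Position 2: 'c' vs 'c' => same
  Position 3: 'd' vs 'b' => differ
  Position 4: 'a' vs 'c' => differ
  Position 5: 'c' vs 'b' => differ
  Position 6: 'c' vs 'a' => differ
Total differences (Hamming distance): 6

6


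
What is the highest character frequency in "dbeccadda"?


Input: dbeccadda
Character counts:
  'a': 2
  'b': 1
  'c': 2
  'd': 3
  'e': 1
Maximum frequency: 3

3


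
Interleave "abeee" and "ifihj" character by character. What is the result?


Interleaving "abeee" and "ifihj":
  Position 0: 'a' from first, 'i' from second => "ai"
  Position 1: 'b' from first, 'f' from second => "bf"
  Position 2: 'e' from first, 'i' from second => "ei"
  Position 3: 'e' from first, 'h' from second => "eh"
  Position 4: 'e' from first, 'j' from second => "ej"
Result: aibfeiehej

aibfeiehej


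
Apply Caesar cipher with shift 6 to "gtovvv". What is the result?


Caesar cipher: shift "gtovvv" by 6
  'g' (pos 6) + 6 = pos 12 = 'm'
  't' (pos 19) + 6 = pos 25 = 'z'
  'o' (pos 14) + 6 = pos 20 = 'u'
  'v' (pos 21) + 6 = pos 1 = 'b'
  'v' (pos 21) + 6 = pos 1 = 'b'
  'v' (pos 21) + 6 = pos 1 = 'b'
Result: mzubbb

mzubbb


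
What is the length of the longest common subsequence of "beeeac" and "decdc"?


LCS of "beeeac" and "decdc"
DP table:
           d    e    c    d    c
      0    0    0    0    0    0
  b   0    0    0    0    0    0
  e   0    0    1    1    1    1
  e   0    0    1    1    1    1
  e   0    0    1    1    1    1
  a   0    0    1    1    1    1
  c   0    0    1    2    2    2
LCS length = dp[6][5] = 2

2


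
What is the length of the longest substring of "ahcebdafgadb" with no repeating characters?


Input: "ahcebdafgadb"
Sliding window (track last position of each char):
  Position 0 ('a'): window [0,0] length 1 -- new best
  Position 1 ('h'): window [0,1] length 2 -- new best
  Position 2 ('c'): window [0,2] length 3 -- new best
  Position 3 ('e'): window [0,3] length 4 -- new best
  Position 4 ('b'): window [0,4] length 5 -- new best
  Position 5 ('d'): window [0,5] length 6 -- new best
  Position 6 ('a'): repeat (last at 0), move window start to 1
  Position 6 ('a'): window [1,6] length 6
  Position 7 ('f'): window [1,7] length 7 -- new best
  Position 8 ('g'): window [1,8] length 8 -- new best
  Position 9 ('a'): repeat (last at 6), move window start to 7
  Position 9 ('a'): window [7,9] length 3
  Position 10 ('d'): window [7,10] length 4
  Position 11 ('b'): window [7,11] length 5
Longest substring with no repeats: "hcebdafg" with length 8

8
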